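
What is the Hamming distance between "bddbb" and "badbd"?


Comparing "bddbb" and "badbd" position by position:
  Position 0: 'b' vs 'b' => same
  Position 1: 'd' vs 'a' => differ
  Position 2: 'd' vs 'd' => same
  Position 3: 'b' vs 'b' => same
  Position 4: 'b' vs 'd' => differ
Total differences (Hamming distance): 2

2


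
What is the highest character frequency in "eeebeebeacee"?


Input: eeebeebeacee
Character counts:
  'a': 1
  'b': 2
  'c': 1
  'e': 8
Maximum frequency: 8

8


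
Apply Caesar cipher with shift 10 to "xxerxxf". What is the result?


Caesar cipher: shift "xxerxxf" by 10
  'x' (pos 23) + 10 = pos 7 = 'h'
  'x' (pos 23) + 10 = pos 7 = 'h'
  'e' (pos 4) + 10 = pos 14 = 'o'
  'r' (pos 17) + 10 = pos 1 = 'b'
  'x' (pos 23) + 10 = pos 7 = 'h'
  'x' (pos 23) + 10 = pos 7 = 'h'
  'f' (pos 5) + 10 = pos 15 = 'p'
Result: hhobhhp

hhobhhp


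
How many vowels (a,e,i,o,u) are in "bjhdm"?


Input: bjhdm
Checking each character:
  'b' at position 0: consonant
  'j' at position 1: consonant
  'h' at position 2: consonant
  'd' at position 3: consonant
  'm' at position 4: consonant
Total vowels: 0

0


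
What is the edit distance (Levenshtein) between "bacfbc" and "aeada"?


Computing edit distance: "bacfbc" -> "aeada"
DP table:
           a    e    a    d    a
      0    1    2    3    4    5
  b   1    1    2    3    4    5
  a   2    1    2    2    3    4
  c   3    2    2    3    3    4
  f   4    3    3    3    4    4
  b   5    4    4    4    4    5
  c   6    5    5    5    5    5
Edit distance = dp[6][5] = 5

5


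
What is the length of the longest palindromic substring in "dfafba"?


Input: "dfafba"
Checking substrings for palindromes:
  [1:4] "faf" (len 3) => palindrome
Longest palindromic substring: "faf" with length 3

3


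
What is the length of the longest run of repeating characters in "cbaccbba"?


Input: "cbaccbba"
Scanning for longest run:
  Position 1 ('b'): new char, reset run to 1
  Position 2 ('a'): new char, reset run to 1
  Position 3 ('c'): new char, reset run to 1
  Position 4 ('c'): continues run of 'c', length=2
  Position 5 ('b'): new char, reset run to 1
  Position 6 ('b'): continues run of 'b', length=2
  Position 7 ('a'): new char, reset run to 1
Longest run: 'c' with length 2

2


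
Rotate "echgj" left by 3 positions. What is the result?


Input: "echgj", rotate left by 3
First 3 characters: "ech"
Remaining characters: "gj"
Concatenate remaining + first: "gj" + "ech" = "gjech"

gjech


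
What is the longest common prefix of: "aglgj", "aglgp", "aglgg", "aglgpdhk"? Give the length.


Words: aglgj, aglgp, aglgg, aglgpdhk
  Position 0: all 'a' => match
  Position 1: all 'g' => match
  Position 2: all 'l' => match
  Position 3: all 'g' => match
  Position 4: ('j', 'p', 'g', 'p') => mismatch, stop
LCP = "aglg" (length 4)

4


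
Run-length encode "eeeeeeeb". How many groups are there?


Input: eeeeeeeb
Scanning for consecutive runs:
  Group 1: 'e' x 7 (positions 0-6)
  Group 2: 'b' x 1 (positions 7-7)
Total groups: 2

2


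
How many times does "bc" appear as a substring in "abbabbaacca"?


Searching for "bc" in "abbabbaacca"
Scanning each position:
  Position 0: "ab" => no
  Position 1: "bb" => no
  Position 2: "ba" => no
  Position 3: "ab" => no
  Position 4: "bb" => no
  Position 5: "ba" => no
  Position 6: "aa" => no
  Position 7: "ac" => no
  Position 8: "cc" => no
  Position 9: "ca" => no
Total occurrences: 0

0


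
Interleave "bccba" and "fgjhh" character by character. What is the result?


Interleaving "bccba" and "fgjhh":
  Position 0: 'b' from first, 'f' from second => "bf"
  Position 1: 'c' from first, 'g' from second => "cg"
  Position 2: 'c' from first, 'j' from second => "cj"
  Position 3: 'b' from first, 'h' from second => "bh"
  Position 4: 'a' from first, 'h' from second => "ah"
Result: bfcgcjbhah

bfcgcjbhah


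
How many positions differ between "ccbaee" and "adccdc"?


Comparing "ccbaee" and "adccdc" position by position:
  Position 0: 'c' vs 'a' => DIFFER
  Position 1: 'c' vs 'd' => DIFFER
  Position 2: 'b' vs 'c' => DIFFER
  Position 3: 'a' vs 'c' => DIFFER
  Position 4: 'e' vs 'd' => DIFFER
  Position 5: 'e' vs 'c' => DIFFER
Positions that differ: 6

6


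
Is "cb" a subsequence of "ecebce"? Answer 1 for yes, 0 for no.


Check if "cb" is a subsequence of "ecebce"
Greedy scan:
  Position 0 ('e'): no match needed
  Position 1 ('c'): matches sub[0] = 'c'
  Position 2 ('e'): no match needed
  Position 3 ('b'): matches sub[1] = 'b'
  Position 4 ('c'): no match needed
  Position 5 ('e'): no match needed
All 2 characters matched => is a subsequence

1


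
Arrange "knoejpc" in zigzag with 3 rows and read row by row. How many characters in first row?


Zigzag "knoejpc" into 3 rows:
Placing characters:
  'k' => row 0
  'n' => row 1
  'o' => row 2
  'e' => row 1
  'j' => row 0
  'p' => row 1
  'c' => row 2
Rows:
  Row 0: "kj"
  Row 1: "nep"
  Row 2: "oc"
First row length: 2

2


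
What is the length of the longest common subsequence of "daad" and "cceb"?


LCS of "daad" and "cceb"
DP table:
           c    c    e    b
      0    0    0    0    0
  d   0    0    0    0    0
  a   0    0    0    0    0
  a   0    0    0    0    0
  d   0    0    0    0    0
LCS length = dp[4][4] = 0

0


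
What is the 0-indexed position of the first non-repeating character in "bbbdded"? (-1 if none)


Input: bbbdded
Character frequencies:
  'b': 3
  'd': 3
  'e': 1
Scanning left to right for freq == 1:
  Position 0 ('b'): freq=3, skip
  Position 1 ('b'): freq=3, skip
  Position 2 ('b'): freq=3, skip
  Position 3 ('d'): freq=3, skip
  Position 4 ('d'): freq=3, skip
  Position 5 ('e'): unique! => answer = 5

5


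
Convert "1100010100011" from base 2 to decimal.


Input: "1100010100011" in base 2
Positional expansion:
  Digit '1' (value 1) x 2^12 = 4096
  Digit '1' (value 1) x 2^11 = 2048
  Digit '0' (value 0) x 2^10 = 0
  Digit '0' (value 0) x 2^9 = 0
  Digit '0' (value 0) x 2^8 = 0
  Digit '1' (value 1) x 2^7 = 128
  Digit '0' (value 0) x 2^6 = 0
  Digit '1' (value 1) x 2^5 = 32
  Digit '0' (value 0) x 2^4 = 0
  Digit '0' (value 0) x 2^3 = 0
  Digit '0' (value 0) x 2^2 = 0
  Digit '1' (value 1) x 2^1 = 2
  Digit '1' (value 1) x 2^0 = 1
Sum = 6307

6307


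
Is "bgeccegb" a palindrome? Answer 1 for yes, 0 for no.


Input: bgeccegb
Reversed: bgeccegb
  Compare pos 0 ('b') with pos 7 ('b'): match
  Compare pos 1 ('g') with pos 6 ('g'): match
  Compare pos 2 ('e') with pos 5 ('e'): match
  Compare pos 3 ('c') with pos 4 ('c'): match
Result: palindrome

1


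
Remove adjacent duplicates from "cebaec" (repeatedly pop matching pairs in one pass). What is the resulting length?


Input: cebaec
Stack-based adjacent duplicate removal:
  Read 'c': push. Stack: c
  Read 'e': push. Stack: ce
  Read 'b': push. Stack: ceb
  Read 'a': push. Stack: ceba
  Read 'e': push. Stack: cebae
  Read 'c': push. Stack: cebaec
Final stack: "cebaec" (length 6)

6


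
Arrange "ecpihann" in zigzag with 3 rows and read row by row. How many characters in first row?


Zigzag "ecpihann" into 3 rows:
Placing characters:
  'e' => row 0
  'c' => row 1
  'p' => row 2
  'i' => row 1
  'h' => row 0
  'a' => row 1
  'n' => row 2
  'n' => row 1
Rows:
  Row 0: "eh"
  Row 1: "cian"
  Row 2: "pn"
First row length: 2

2


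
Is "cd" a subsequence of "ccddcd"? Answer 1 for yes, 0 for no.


Check if "cd" is a subsequence of "ccddcd"
Greedy scan:
  Position 0 ('c'): matches sub[0] = 'c'
  Position 1 ('c'): no match needed
  Position 2 ('d'): matches sub[1] = 'd'
  Position 3 ('d'): no match needed
  Position 4 ('c'): no match needed
  Position 5 ('d'): no match needed
All 2 characters matched => is a subsequence

1


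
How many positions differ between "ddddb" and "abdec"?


Comparing "ddddb" and "abdec" position by position:
  Position 0: 'd' vs 'a' => DIFFER
  Position 1: 'd' vs 'b' => DIFFER
  Position 2: 'd' vs 'd' => same
  Position 3: 'd' vs 'e' => DIFFER
  Position 4: 'b' vs 'c' => DIFFER
Positions that differ: 4

4


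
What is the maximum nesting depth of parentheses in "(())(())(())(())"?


Input: "(())(())(())(())"
Tracking depth:
  Position 0 '(': depth becomes 1
  Position 1 '(': depth becomes 2
  Position 2 ')': depth becomes 1
  Position 3 ')': depth becomes 0
  Position 4 '(': depth becomes 1
  Position 5 '(': depth becomes 2
  Position 6 ')': depth becomes 1
  Position 7 ')': depth becomes 0
  Position 8 '(': depth becomes 1
  Position 9 '(': depth becomes 2
  Position 10 ')': depth becomes 1
  Position 11 ')': depth becomes 0
  Position 12 '(': depth becomes 1
  Position 13 '(': depth becomes 2
  Position 14 ')': depth becomes 1
  Position 15 ')': depth becomes 0
Maximum depth reached: 2

2


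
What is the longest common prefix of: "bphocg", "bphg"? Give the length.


Words: bphocg, bphg
  Position 0: all 'b' => match
  Position 1: all 'p' => match
  Position 2: all 'h' => match
  Position 3: ('o', 'g') => mismatch, stop
LCP = "bph" (length 3)

3


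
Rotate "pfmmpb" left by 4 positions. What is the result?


Input: "pfmmpb", rotate left by 4
First 4 characters: "pfmm"
Remaining characters: "pb"
Concatenate remaining + first: "pb" + "pfmm" = "pbpfmm"

pbpfmm


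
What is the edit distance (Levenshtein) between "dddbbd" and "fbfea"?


Computing edit distance: "dddbbd" -> "fbfea"
DP table:
           f    b    f    e    a
      0    1    2    3    4    5
  d   1    1    2    3    4    5
  d   2    2    2    3    4    5
  d   3    3    3    3    4    5
  b   4    4    3    4    4    5
  b   5    5    4    4    5    5
  d   6    6    5    5    5    6
Edit distance = dp[6][5] = 6

6


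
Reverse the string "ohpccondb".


Input: ohpccondb
Reading characters right to left:
  Position 8: 'b'
  Position 7: 'd'
  Position 6: 'n'
  Position 5: 'o'
  Position 4: 'c'
  Position 3: 'c'
  Position 2: 'p'
  Position 1: 'h'
  Position 0: 'o'
Reversed: bdnoccpho

bdnoccpho


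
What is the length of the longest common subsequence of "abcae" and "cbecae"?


LCS of "abcae" and "cbecae"
DP table:
           c    b    e    c    a    e
      0    0    0    0    0    0    0
  a   0    0    0    0    0    1    1
  b   0    0    1    1    1    1    1
  c   0    1    1    1    2    2    2
  a   0    1    1    1    2    3    3
  e   0    1    1    2    2    3    4
LCS length = dp[5][6] = 4

4


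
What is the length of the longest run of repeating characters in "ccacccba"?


Input: "ccacccba"
Scanning for longest run:
  Position 1 ('c'): continues run of 'c', length=2
  Position 2 ('a'): new char, reset run to 1
  Position 3 ('c'): new char, reset run to 1
  Position 4 ('c'): continues run of 'c', length=2
  Position 5 ('c'): continues run of 'c', length=3
  Position 6 ('b'): new char, reset run to 1
  Position 7 ('a'): new char, reset run to 1
Longest run: 'c' with length 3

3


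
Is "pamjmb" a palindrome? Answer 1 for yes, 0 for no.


Input: pamjmb
Reversed: bmjmap
  Compare pos 0 ('p') with pos 5 ('b'): MISMATCH
  Compare pos 1 ('a') with pos 4 ('m'): MISMATCH
  Compare pos 2 ('m') with pos 3 ('j'): MISMATCH
Result: not a palindrome

0


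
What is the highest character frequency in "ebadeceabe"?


Input: ebadeceabe
Character counts:
  'a': 2
  'b': 2
  'c': 1
  'd': 1
  'e': 4
Maximum frequency: 4

4


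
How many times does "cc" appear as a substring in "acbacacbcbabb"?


Searching for "cc" in "acbacacbcbabb"
Scanning each position:
  Position 0: "ac" => no
  Position 1: "cb" => no
  Position 2: "ba" => no
  Position 3: "ac" => no
  Position 4: "ca" => no
  Position 5: "ac" => no
  Position 6: "cb" => no
  Position 7: "bc" => no
  Position 8: "cb" => no
  Position 9: "ba" => no
  Position 10: "ab" => no
  Position 11: "bb" => no
Total occurrences: 0

0


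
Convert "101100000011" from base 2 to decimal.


Input: "101100000011" in base 2
Positional expansion:
  Digit '1' (value 1) x 2^11 = 2048
  Digit '0' (value 0) x 2^10 = 0
  Digit '1' (value 1) x 2^9 = 512
  Digit '1' (value 1) x 2^8 = 256
  Digit '0' (value 0) x 2^7 = 0
  Digit '0' (value 0) x 2^6 = 0
  Digit '0' (value 0) x 2^5 = 0
  Digit '0' (value 0) x 2^4 = 0
  Digit '0' (value 0) x 2^3 = 0
  Digit '0' (value 0) x 2^2 = 0
  Digit '1' (value 1) x 2^1 = 2
  Digit '1' (value 1) x 2^0 = 1
Sum = 2819

2819


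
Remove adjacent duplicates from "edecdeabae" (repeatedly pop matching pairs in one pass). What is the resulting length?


Input: edecdeabae
Stack-based adjacent duplicate removal:
  Read 'e': push. Stack: e
  Read 'd': push. Stack: ed
  Read 'e': push. Stack: ede
  Read 'c': push. Stack: edec
  Read 'd': push. Stack: edecd
  Read 'e': push. Stack: edecde
  Read 'a': push. Stack: edecdea
  Read 'b': push. Stack: edecdeab
  Read 'a': push. Stack: edecdeaba
  Read 'e': push. Stack: edecdeabae
Final stack: "edecdeabae" (length 10)

10


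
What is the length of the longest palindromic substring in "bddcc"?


Input: "bddcc"
Checking substrings for palindromes:
  [1:3] "dd" (len 2) => palindrome
  [3:5] "cc" (len 2) => palindrome
Longest palindromic substring: "dd" with length 2

2


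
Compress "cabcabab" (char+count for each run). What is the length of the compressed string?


Input: cabcabab
Runs:
  'c' x 1 => "c1"
  'a' x 1 => "a1"
  'b' x 1 => "b1"
  'c' x 1 => "c1"
  'a' x 1 => "a1"
  'b' x 1 => "b1"
  'a' x 1 => "a1"
  'b' x 1 => "b1"
Compressed: "c1a1b1c1a1b1a1b1"
Compressed length: 16

16


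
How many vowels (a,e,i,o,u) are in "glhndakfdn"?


Input: glhndakfdn
Checking each character:
  'g' at position 0: consonant
  'l' at position 1: consonant
  'h' at position 2: consonant
  'n' at position 3: consonant
  'd' at position 4: consonant
  'a' at position 5: vowel (running total: 1)
  'k' at position 6: consonant
  'f' at position 7: consonant
  'd' at position 8: consonant
  'n' at position 9: consonant
Total vowels: 1

1


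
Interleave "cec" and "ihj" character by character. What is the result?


Interleaving "cec" and "ihj":
  Position 0: 'c' from first, 'i' from second => "ci"
  Position 1: 'e' from first, 'h' from second => "eh"
  Position 2: 'c' from first, 'j' from second => "cj"
Result: ciehcj

ciehcj


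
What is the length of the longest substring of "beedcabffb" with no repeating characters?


Input: "beedcabffb"
Sliding window (track last position of each char):
  Position 0 ('b'): window [0,0] length 1 -- new best
  Position 1 ('e'): window [0,1] length 2 -- new best
  Position 2 ('e'): repeat (last at 1), move window start to 2
  Position 2 ('e'): window [2,2] length 1
  Position 3 ('d'): window [2,3] length 2
  Position 4 ('c'): window [2,4] length 3 -- new best
  Position 5 ('a'): window [2,5] length 4 -- new best
  Position 6 ('b'): window [2,6] length 5 -- new best
  Position 7 ('f'): window [2,7] length 6 -- new best
  Position 8 ('f'): repeat (last at 7), move window start to 8
  Position 8 ('f'): window [8,8] length 1
  Position 9 ('b'): window [8,9] length 2
Longest substring with no repeats: "edcabf" with length 6

6


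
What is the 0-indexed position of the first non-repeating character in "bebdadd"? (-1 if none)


Input: bebdadd
Character frequencies:
  'a': 1
  'b': 2
  'd': 3
  'e': 1
Scanning left to right for freq == 1:
  Position 0 ('b'): freq=2, skip
  Position 1 ('e'): unique! => answer = 1

1


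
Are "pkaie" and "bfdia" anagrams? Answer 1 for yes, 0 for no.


Strings: "pkaie", "bfdia"
Sorted first:  aeikp
Sorted second: abdfi
Differ at position 1: 'e' vs 'b' => not anagrams

0


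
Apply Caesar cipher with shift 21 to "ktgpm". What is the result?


Caesar cipher: shift "ktgpm" by 21
  'k' (pos 10) + 21 = pos 5 = 'f'
  't' (pos 19) + 21 = pos 14 = 'o'
  'g' (pos 6) + 21 = pos 1 = 'b'
  'p' (pos 15) + 21 = pos 10 = 'k'
  'm' (pos 12) + 21 = pos 7 = 'h'
Result: fobkh

fobkh


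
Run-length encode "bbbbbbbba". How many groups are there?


Input: bbbbbbbba
Scanning for consecutive runs:
  Group 1: 'b' x 8 (positions 0-7)
  Group 2: 'a' x 1 (positions 8-8)
Total groups: 2

2


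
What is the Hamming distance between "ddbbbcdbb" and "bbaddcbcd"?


Comparing "ddbbbcdbb" and "bbaddcbcd" position by position:
  Position 0: 'd' vs 'b' => differ
  Position 1: 'd' vs 'b' => differ
  Position 2: 'b' vs 'a' => differ
  Position 3: 'b' vs 'd' => differ
  Position 4: 'b' vs 'd' => differ
  Position 5: 'c' vs 'c' => same
  Position 6: 'd' vs 'b' => differ
  Position 7: 'b' vs 'c' => differ
  Position 8: 'b' vs 'd' => differ
Total differences (Hamming distance): 8

8


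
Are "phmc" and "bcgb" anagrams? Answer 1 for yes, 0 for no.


Strings: "phmc", "bcgb"
Sorted first:  chmp
Sorted second: bbcg
Differ at position 0: 'c' vs 'b' => not anagrams

0


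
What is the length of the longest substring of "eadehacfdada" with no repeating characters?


Input: "eadehacfdada"
Sliding window (track last position of each char):
  Position 0 ('e'): window [0,0] length 1 -- new best
  Position 1 ('a'): window [0,1] length 2 -- new best
  Position 2 ('d'): window [0,2] length 3 -- new best
  Position 3 ('e'): repeat (last at 0), move window start to 1
  Position 3 ('e'): window [1,3] length 3
  Position 4 ('h'): window [1,4] length 4 -- new best
  Position 5 ('a'): repeat (last at 1), move window start to 2
  Position 5 ('a'): window [2,5] length 4
  Position 6 ('c'): window [2,6] length 5 -- new best
  Position 7 ('f'): window [2,7] length 6 -- new best
  Position 8 ('d'): repeat (last at 2), move window start to 3
  Position 8 ('d'): window [3,8] length 6
  Position 9 ('a'): repeat (last at 5), move window start to 6
  Position 9 ('a'): window [6,9] length 4
  Position 10 ('d'): repeat (last at 8), move window start to 9
  Position 10 ('d'): window [9,10] length 2
  Position 11 ('a'): repeat (last at 9), move window start to 10
  Position 11 ('a'): window [10,11] length 2
Longest substring with no repeats: "dehacf" with length 6

6


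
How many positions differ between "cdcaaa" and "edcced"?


Comparing "cdcaaa" and "edcced" position by position:
  Position 0: 'c' vs 'e' => DIFFER
  Position 1: 'd' vs 'd' => same
  Position 2: 'c' vs 'c' => same
  Position 3: 'a' vs 'c' => DIFFER
  Position 4: 'a' vs 'e' => DIFFER
  Position 5: 'a' vs 'd' => DIFFER
Positions that differ: 4

4


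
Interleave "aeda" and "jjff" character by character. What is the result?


Interleaving "aeda" and "jjff":
  Position 0: 'a' from first, 'j' from second => "aj"
  Position 1: 'e' from first, 'j' from second => "ej"
  Position 2: 'd' from first, 'f' from second => "df"
  Position 3: 'a' from first, 'f' from second => "af"
Result: ajejdfaf

ajejdfaf


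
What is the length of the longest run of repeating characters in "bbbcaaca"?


Input: "bbbcaaca"
Scanning for longest run:
  Position 1 ('b'): continues run of 'b', length=2
  Position 2 ('b'): continues run of 'b', length=3
  Position 3 ('c'): new char, reset run to 1
  Position 4 ('a'): new char, reset run to 1
  Position 5 ('a'): continues run of 'a', length=2
  Position 6 ('c'): new char, reset run to 1
  Position 7 ('a'): new char, reset run to 1
Longest run: 'b' with length 3

3


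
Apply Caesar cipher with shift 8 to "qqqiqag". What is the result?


Caesar cipher: shift "qqqiqag" by 8
  'q' (pos 16) + 8 = pos 24 = 'y'
  'q' (pos 16) + 8 = pos 24 = 'y'
  'q' (pos 16) + 8 = pos 24 = 'y'
  'i' (pos 8) + 8 = pos 16 = 'q'
  'q' (pos 16) + 8 = pos 24 = 'y'
  'a' (pos 0) + 8 = pos 8 = 'i'
  'g' (pos 6) + 8 = pos 14 = 'o'
Result: yyyqyio

yyyqyio


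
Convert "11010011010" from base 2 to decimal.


Input: "11010011010" in base 2
Positional expansion:
  Digit '1' (value 1) x 2^10 = 1024
  Digit '1' (value 1) x 2^9 = 512
  Digit '0' (value 0) x 2^8 = 0
  Digit '1' (value 1) x 2^7 = 128
  Digit '0' (value 0) x 2^6 = 0
  Digit '0' (value 0) x 2^5 = 0
  Digit '1' (value 1) x 2^4 = 16
  Digit '1' (value 1) x 2^3 = 8
  Digit '0' (value 0) x 2^2 = 0
  Digit '1' (value 1) x 2^1 = 2
  Digit '0' (value 0) x 2^0 = 0
Sum = 1690

1690


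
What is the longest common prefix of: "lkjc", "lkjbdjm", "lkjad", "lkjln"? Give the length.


Words: lkjc, lkjbdjm, lkjad, lkjln
  Position 0: all 'l' => match
  Position 1: all 'k' => match
  Position 2: all 'j' => match
  Position 3: ('c', 'b', 'a', 'l') => mismatch, stop
LCP = "lkj" (length 3)

3


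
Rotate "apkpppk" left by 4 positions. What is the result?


Input: "apkpppk", rotate left by 4
First 4 characters: "apkp"
Remaining characters: "ppk"
Concatenate remaining + first: "ppk" + "apkp" = "ppkapkp"

ppkapkp


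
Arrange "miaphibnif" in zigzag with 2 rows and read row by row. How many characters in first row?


Zigzag "miaphibnif" into 2 rows:
Placing characters:
  'm' => row 0
  'i' => row 1
  'a' => row 0
  'p' => row 1
  'h' => row 0
  'i' => row 1
  'b' => row 0
  'n' => row 1
  'i' => row 0
  'f' => row 1
Rows:
  Row 0: "mahbi"
  Row 1: "ipinf"
First row length: 5

5


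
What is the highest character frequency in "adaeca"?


Input: adaeca
Character counts:
  'a': 3
  'c': 1
  'd': 1
  'e': 1
Maximum frequency: 3

3


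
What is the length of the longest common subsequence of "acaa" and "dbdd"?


LCS of "acaa" and "dbdd"
DP table:
           d    b    d    d
      0    0    0    0    0
  a   0    0    0    0    0
  c   0    0    0    0    0
  a   0    0    0    0    0
  a   0    0    0    0    0
LCS length = dp[4][4] = 0

0


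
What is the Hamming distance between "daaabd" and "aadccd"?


Comparing "daaabd" and "aadccd" position by position:
  Position 0: 'd' vs 'a' => differ
  Position 1: 'a' vs 'a' => same
  Position 2: 'a' vs 'd' => differ
  Position 3: 'a' vs 'c' => differ
  Position 4: 'b' vs 'c' => differ
  Position 5: 'd' vs 'd' => same
Total differences (Hamming distance): 4

4


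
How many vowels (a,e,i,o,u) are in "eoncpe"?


Input: eoncpe
Checking each character:
  'e' at position 0: vowel (running total: 1)
  'o' at position 1: vowel (running total: 2)
  'n' at position 2: consonant
  'c' at position 3: consonant
  'p' at position 4: consonant
  'e' at position 5: vowel (running total: 3)
Total vowels: 3

3


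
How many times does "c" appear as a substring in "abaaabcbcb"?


Searching for "c" in "abaaabcbcb"
Scanning each position:
  Position 0: "a" => no
  Position 1: "b" => no
  Position 2: "a" => no
  Position 3: "a" => no
  Position 4: "a" => no
  Position 5: "b" => no
  Position 6: "c" => MATCH
  Position 7: "b" => no
  Position 8: "c" => MATCH
  Position 9: "b" => no
Total occurrences: 2

2


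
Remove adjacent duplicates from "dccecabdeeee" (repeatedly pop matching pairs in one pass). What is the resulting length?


Input: dccecabdeeee
Stack-based adjacent duplicate removal:
  Read 'd': push. Stack: d
  Read 'c': push. Stack: dc
  Read 'c': matches stack top 'c' => pop. Stack: d
  Read 'e': push. Stack: de
  Read 'c': push. Stack: dec
  Read 'a': push. Stack: deca
  Read 'b': push. Stack: decab
  Read 'd': push. Stack: decabd
  Read 'e': push. Stack: decabde
  Read 'e': matches stack top 'e' => pop. Stack: decabd
  Read 'e': push. Stack: decabde
  Read 'e': matches stack top 'e' => pop. Stack: decabd
Final stack: "decabd" (length 6)

6


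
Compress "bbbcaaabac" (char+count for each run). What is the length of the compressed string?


Input: bbbcaaabac
Runs:
  'b' x 3 => "b3"
  'c' x 1 => "c1"
  'a' x 3 => "a3"
  'b' x 1 => "b1"
  'a' x 1 => "a1"
  'c' x 1 => "c1"
Compressed: "b3c1a3b1a1c1"
Compressed length: 12

12


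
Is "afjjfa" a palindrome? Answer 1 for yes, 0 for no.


Input: afjjfa
Reversed: afjjfa
  Compare pos 0 ('a') with pos 5 ('a'): match
  Compare pos 1 ('f') with pos 4 ('f'): match
  Compare pos 2 ('j') with pos 3 ('j'): match
Result: palindrome

1


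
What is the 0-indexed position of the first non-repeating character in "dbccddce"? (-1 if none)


Input: dbccddce
Character frequencies:
  'b': 1
  'c': 3
  'd': 3
  'e': 1
Scanning left to right for freq == 1:
  Position 0 ('d'): freq=3, skip
  Position 1 ('b'): unique! => answer = 1

1


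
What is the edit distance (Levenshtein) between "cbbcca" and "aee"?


Computing edit distance: "cbbcca" -> "aee"
DP table:
           a    e    e
      0    1    2    3
  c   1    1    2    3
  b   2    2    2    3
  b   3    3    3    3
  c   4    4    4    4
  c   5    5    5    5
  a   6    5    6    6
Edit distance = dp[6][3] = 6

6


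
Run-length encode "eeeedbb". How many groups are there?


Input: eeeedbb
Scanning for consecutive runs:
  Group 1: 'e' x 4 (positions 0-3)
  Group 2: 'd' x 1 (positions 4-4)
  Group 3: 'b' x 2 (positions 5-6)
Total groups: 3

3


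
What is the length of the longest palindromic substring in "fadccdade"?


Input: "fadccdade"
Checking substrings for palindromes:
  [1:7] "adccda" (len 6) => palindrome
  [2:6] "dccd" (len 4) => palindrome
  [5:8] "dad" (len 3) => palindrome
  [3:5] "cc" (len 2) => palindrome
Longest palindromic substring: "adccda" with length 6

6


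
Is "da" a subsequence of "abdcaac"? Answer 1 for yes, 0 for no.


Check if "da" is a subsequence of "abdcaac"
Greedy scan:
  Position 0 ('a'): no match needed
  Position 1 ('b'): no match needed
  Position 2 ('d'): matches sub[0] = 'd'
  Position 3 ('c'): no match needed
  Position 4 ('a'): matches sub[1] = 'a'
  Position 5 ('a'): no match needed
  Position 6 ('c'): no match needed
All 2 characters matched => is a subsequence

1


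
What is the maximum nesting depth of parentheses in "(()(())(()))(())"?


Input: "(()(())(()))(())"
Tracking depth:
  Position 0 '(': depth becomes 1
  Position 1 '(': depth becomes 2
  Position 2 ')': depth becomes 1
  Position 3 '(': depth becomes 2
  Position 4 '(': depth becomes 3
  Position 5 ')': depth becomes 2
  Position 6 ')': depth becomes 1
  Position 7 '(': depth becomes 2
  Position 8 '(': depth becomes 3
  Position 9 ')': depth becomes 2
  Position 10 ')': depth becomes 1
  Position 11 ')': depth becomes 0
  Position 12 '(': depth becomes 1
  Position 13 '(': depth becomes 2
  Position 14 ')': depth becomes 1
  Position 15 ')': depth becomes 0
Maximum depth reached: 3

3


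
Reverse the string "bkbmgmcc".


Input: bkbmgmcc
Reading characters right to left:
  Position 7: 'c'
  Position 6: 'c'
  Position 5: 'm'
  Position 4: 'g'
  Position 3: 'm'
  Position 2: 'b'
  Position 1: 'k'
  Position 0: 'b'
Reversed: ccmgmbkb

ccmgmbkb


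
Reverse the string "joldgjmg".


Input: joldgjmg
Reading characters right to left:
  Position 7: 'g'
  Position 6: 'm'
  Position 5: 'j'
  Position 4: 'g'
  Position 3: 'd'
  Position 2: 'l'
  Position 1: 'o'
  Position 0: 'j'
Reversed: gmjgdloj

gmjgdloj


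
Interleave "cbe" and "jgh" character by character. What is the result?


Interleaving "cbe" and "jgh":
  Position 0: 'c' from first, 'j' from second => "cj"
  Position 1: 'b' from first, 'g' from second => "bg"
  Position 2: 'e' from first, 'h' from second => "eh"
Result: cjbgeh

cjbgeh


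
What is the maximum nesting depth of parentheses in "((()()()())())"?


Input: "((()()()())())"
Tracking depth:
  Position 0 '(': depth becomes 1
  Position 1 '(': depth becomes 2
  Position 2 '(': depth becomes 3
  Position 3 ')': depth becomes 2
  Position 4 '(': depth becomes 3
  Position 5 ')': depth becomes 2
  Position 6 '(': depth becomes 3
  Position 7 ')': depth becomes 2
  Position 8 '(': depth becomes 3
  Position 9 ')': depth becomes 2
  Position 10 ')': depth becomes 1
  Position 11 '(': depth becomes 2
  Position 12 ')': depth becomes 1
  Position 13 ')': depth becomes 0
Maximum depth reached: 3

3


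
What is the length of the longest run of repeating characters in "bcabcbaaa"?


Input: "bcabcbaaa"
Scanning for longest run:
  Position 1 ('c'): new char, reset run to 1
  Position 2 ('a'): new char, reset run to 1
  Position 3 ('b'): new char, reset run to 1
  Position 4 ('c'): new char, reset run to 1
  Position 5 ('b'): new char, reset run to 1
  Position 6 ('a'): new char, reset run to 1
  Position 7 ('a'): continues run of 'a', length=2
  Position 8 ('a'): continues run of 'a', length=3
Longest run: 'a' with length 3

3


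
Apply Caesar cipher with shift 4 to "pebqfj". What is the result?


Caesar cipher: shift "pebqfj" by 4
  'p' (pos 15) + 4 = pos 19 = 't'
  'e' (pos 4) + 4 = pos 8 = 'i'
  'b' (pos 1) + 4 = pos 5 = 'f'
  'q' (pos 16) + 4 = pos 20 = 'u'
  'f' (pos 5) + 4 = pos 9 = 'j'
  'j' (pos 9) + 4 = pos 13 = 'n'
Result: tifujn

tifujn


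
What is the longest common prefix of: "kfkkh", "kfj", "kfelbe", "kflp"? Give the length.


Words: kfkkh, kfj, kfelbe, kflp
  Position 0: all 'k' => match
  Position 1: all 'f' => match
  Position 2: ('k', 'j', 'e', 'l') => mismatch, stop
LCP = "kf" (length 2)

2


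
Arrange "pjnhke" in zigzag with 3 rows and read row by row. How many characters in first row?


Zigzag "pjnhke" into 3 rows:
Placing characters:
  'p' => row 0
  'j' => row 1
  'n' => row 2
  'h' => row 1
  'k' => row 0
  'e' => row 1
Rows:
  Row 0: "pk"
  Row 1: "jhe"
  Row 2: "n"
First row length: 2

2


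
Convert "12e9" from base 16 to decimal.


Input: "12e9" in base 16
Positional expansion:
  Digit '1' (value 1) x 16^3 = 4096
  Digit '2' (value 2) x 16^2 = 512
  Digit 'e' (value 14) x 16^1 = 224
  Digit '9' (value 9) x 16^0 = 9
Sum = 4841

4841


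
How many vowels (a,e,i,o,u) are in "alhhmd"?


Input: alhhmd
Checking each character:
  'a' at position 0: vowel (running total: 1)
  'l' at position 1: consonant
  'h' at position 2: consonant
  'h' at position 3: consonant
  'm' at position 4: consonant
  'd' at position 5: consonant
Total vowels: 1

1


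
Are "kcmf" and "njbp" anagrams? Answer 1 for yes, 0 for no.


Strings: "kcmf", "njbp"
Sorted first:  cfkm
Sorted second: bjnp
Differ at position 0: 'c' vs 'b' => not anagrams

0


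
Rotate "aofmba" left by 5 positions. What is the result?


Input: "aofmba", rotate left by 5
First 5 characters: "aofmb"
Remaining characters: "a"
Concatenate remaining + first: "a" + "aofmb" = "aaofmb"

aaofmb


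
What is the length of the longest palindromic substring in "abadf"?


Input: "abadf"
Checking substrings for palindromes:
  [0:3] "aba" (len 3) => palindrome
Longest palindromic substring: "aba" with length 3

3


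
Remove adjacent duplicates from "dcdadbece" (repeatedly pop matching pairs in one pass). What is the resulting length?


Input: dcdadbece
Stack-based adjacent duplicate removal:
  Read 'd': push. Stack: d
  Read 'c': push. Stack: dc
  Read 'd': push. Stack: dcd
  Read 'a': push. Stack: dcda
  Read 'd': push. Stack: dcdad
  Read 'b': push. Stack: dcdadb
  Read 'e': push. Stack: dcdadbe
  Read 'c': push. Stack: dcdadbec
  Read 'e': push. Stack: dcdadbece
Final stack: "dcdadbece" (length 9)

9


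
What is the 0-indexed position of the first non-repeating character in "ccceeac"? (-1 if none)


Input: ccceeac
Character frequencies:
  'a': 1
  'c': 4
  'e': 2
Scanning left to right for freq == 1:
  Position 0 ('c'): freq=4, skip
  Position 1 ('c'): freq=4, skip
  Position 2 ('c'): freq=4, skip
  Position 3 ('e'): freq=2, skip
  Position 4 ('e'): freq=2, skip
  Position 5 ('a'): unique! => answer = 5

5


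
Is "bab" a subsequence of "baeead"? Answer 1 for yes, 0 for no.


Check if "bab" is a subsequence of "baeead"
Greedy scan:
  Position 0 ('b'): matches sub[0] = 'b'
  Position 1 ('a'): matches sub[1] = 'a'
  Position 2 ('e'): no match needed
  Position 3 ('e'): no match needed
  Position 4 ('a'): no match needed
  Position 5 ('d'): no match needed
Only matched 2/3 characters => not a subsequence

0


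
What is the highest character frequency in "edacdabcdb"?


Input: edacdabcdb
Character counts:
  'a': 2
  'b': 2
  'c': 2
  'd': 3
  'e': 1
Maximum frequency: 3

3


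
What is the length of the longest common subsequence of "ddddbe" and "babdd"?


LCS of "ddddbe" and "babdd"
DP table:
           b    a    b    d    d
      0    0    0    0    0    0
  d   0    0    0    0    1    1
  d   0    0    0    0    1    2
  d   0    0    0    0    1    2
  d   0    0    0    0    1    2
  b   0    1    1    1    1    2
  e   0    1    1    1    1    2
LCS length = dp[6][5] = 2

2


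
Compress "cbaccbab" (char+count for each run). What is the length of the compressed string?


Input: cbaccbab
Runs:
  'c' x 1 => "c1"
  'b' x 1 => "b1"
  'a' x 1 => "a1"
  'c' x 2 => "c2"
  'b' x 1 => "b1"
  'a' x 1 => "a1"
  'b' x 1 => "b1"
Compressed: "c1b1a1c2b1a1b1"
Compressed length: 14

14


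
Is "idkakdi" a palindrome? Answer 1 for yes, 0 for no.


Input: idkakdi
Reversed: idkakdi
  Compare pos 0 ('i') with pos 6 ('i'): match
  Compare pos 1 ('d') with pos 5 ('d'): match
  Compare pos 2 ('k') with pos 4 ('k'): match
Result: palindrome

1


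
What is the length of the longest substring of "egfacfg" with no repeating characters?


Input: "egfacfg"
Sliding window (track last position of each char):
  Position 0 ('e'): window [0,0] length 1 -- new best
  Position 1 ('g'): window [0,1] length 2 -- new best
  Position 2 ('f'): window [0,2] length 3 -- new best
  Position 3 ('a'): window [0,3] length 4 -- new best
  Position 4 ('c'): window [0,4] length 5 -- new best
  Position 5 ('f'): repeat (last at 2), move window start to 3
  Position 5 ('f'): window [3,5] length 3
  Position 6 ('g'): window [3,6] length 4
Longest substring with no repeats: "egfac" with length 5

5


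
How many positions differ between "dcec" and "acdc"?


Comparing "dcec" and "acdc" position by position:
  Position 0: 'd' vs 'a' => DIFFER
  Position 1: 'c' vs 'c' => same
  Position 2: 'e' vs 'd' => DIFFER
  Position 3: 'c' vs 'c' => same
Positions that differ: 2

2


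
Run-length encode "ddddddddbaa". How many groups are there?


Input: ddddddddbaa
Scanning for consecutive runs:
  Group 1: 'd' x 8 (positions 0-7)
  Group 2: 'b' x 1 (positions 8-8)
  Group 3: 'a' x 2 (positions 9-10)
Total groups: 3

3


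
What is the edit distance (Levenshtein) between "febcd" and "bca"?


Computing edit distance: "febcd" -> "bca"
DP table:
           b    c    a
      0    1    2    3
  f   1    1    2    3
  e   2    2    2    3
  b   3    2    3    3
  c   4    3    2    3
  d   5    4    3    3
Edit distance = dp[5][3] = 3

3


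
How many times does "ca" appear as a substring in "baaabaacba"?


Searching for "ca" in "baaabaacba"
Scanning each position:
  Position 0: "ba" => no
  Position 1: "aa" => no
  Position 2: "aa" => no
  Position 3: "ab" => no
  Position 4: "ba" => no
  Position 5: "aa" => no
  Position 6: "ac" => no
  Position 7: "cb" => no
  Position 8: "ba" => no
Total occurrences: 0

0


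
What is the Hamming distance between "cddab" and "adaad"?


Comparing "cddab" and "adaad" position by position:
  Position 0: 'c' vs 'a' => differ
  Position 1: 'd' vs 'd' => same
  Position 2: 'd' vs 'a' => differ
  Position 3: 'a' vs 'a' => same
  Position 4: 'b' vs 'd' => differ
Total differences (Hamming distance): 3

3


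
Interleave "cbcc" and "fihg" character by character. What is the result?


Interleaving "cbcc" and "fihg":
  Position 0: 'c' from first, 'f' from second => "cf"
  Position 1: 'b' from first, 'i' from second => "bi"
  Position 2: 'c' from first, 'h' from second => "ch"
  Position 3: 'c' from first, 'g' from second => "cg"
Result: cfbichcg

cfbichcg


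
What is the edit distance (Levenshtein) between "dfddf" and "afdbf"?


Computing edit distance: "dfddf" -> "afdbf"
DP table:
           a    f    d    b    f
      0    1    2    3    4    5
  d   1    1    2    2    3    4
  f   2    2    1    2    3    3
  d   3    3    2    1    2    3
  d   4    4    3    2    2    3
  f   5    5    4    3    3    2
Edit distance = dp[5][5] = 2

2


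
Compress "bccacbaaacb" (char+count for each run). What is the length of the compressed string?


Input: bccacbaaacb
Runs:
  'b' x 1 => "b1"
  'c' x 2 => "c2"
  'a' x 1 => "a1"
  'c' x 1 => "c1"
  'b' x 1 => "b1"
  'a' x 3 => "a3"
  'c' x 1 => "c1"
  'b' x 1 => "b1"
Compressed: "b1c2a1c1b1a3c1b1"
Compressed length: 16

16


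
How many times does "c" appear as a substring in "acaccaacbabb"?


Searching for "c" in "acaccaacbabb"
Scanning each position:
  Position 0: "a" => no
  Position 1: "c" => MATCH
  Position 2: "a" => no
  Position 3: "c" => MATCH
  Position 4: "c" => MATCH
  Position 5: "a" => no
  Position 6: "a" => no
  Position 7: "c" => MATCH
  Position 8: "b" => no
  Position 9: "a" => no
  Position 10: "b" => no
  Position 11: "b" => no
Total occurrences: 4

4


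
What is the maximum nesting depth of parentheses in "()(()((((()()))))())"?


Input: "()(()((((()()))))())"
Tracking depth:
  Position 0 '(': depth becomes 1
  Position 1 ')': depth becomes 0
  Position 2 '(': depth becomes 1
  Position 3 '(': depth becomes 2
  Position 4 ')': depth becomes 1
  Position 5 '(': depth becomes 2
  Position 6 '(': depth becomes 3
  Position 7 '(': depth becomes 4
  Position 8 '(': depth becomes 5
  Position 9 '(': depth becomes 6
  Position 10 ')': depth becomes 5
  Position 11 '(': depth becomes 6
  Position 12 ')': depth becomes 5
  Position 13 ')': depth becomes 4
  Position 14 ')': depth becomes 3
  Position 15 ')': depth becomes 2
  Position 16 ')': depth becomes 1
  Position 17 '(': depth becomes 2
  Position 18 ')': depth becomes 1
  Position 19 ')': depth becomes 0
Maximum depth reached: 6

6


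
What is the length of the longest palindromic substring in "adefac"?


Input: "adefac"
Checking substrings for palindromes:
  No multi-char palindromic substrings found
Longest palindromic substring: "a" with length 1

1


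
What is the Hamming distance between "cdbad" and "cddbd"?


Comparing "cdbad" and "cddbd" position by position:
  Position 0: 'c' vs 'c' => same
  Position 1: 'd' vs 'd' => same
  Position 2: 'b' vs 'd' => differ
  Position 3: 'a' vs 'b' => differ
  Position 4: 'd' vs 'd' => same
Total differences (Hamming distance): 2

2


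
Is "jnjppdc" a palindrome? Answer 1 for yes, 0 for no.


Input: jnjppdc
Reversed: cdppjnj
  Compare pos 0 ('j') with pos 6 ('c'): MISMATCH
  Compare pos 1 ('n') with pos 5 ('d'): MISMATCH
  Compare pos 2 ('j') with pos 4 ('p'): MISMATCH
Result: not a palindrome

0


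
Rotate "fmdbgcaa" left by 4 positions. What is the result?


Input: "fmdbgcaa", rotate left by 4
First 4 characters: "fmdb"
Remaining characters: "gcaa"
Concatenate remaining + first: "gcaa" + "fmdb" = "gcaafmdb"

gcaafmdb


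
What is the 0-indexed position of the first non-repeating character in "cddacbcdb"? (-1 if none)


Input: cddacbcdb
Character frequencies:
  'a': 1
  'b': 2
  'c': 3
  'd': 3
Scanning left to right for freq == 1:
  Position 0 ('c'): freq=3, skip
  Position 1 ('d'): freq=3, skip
  Position 2 ('d'): freq=3, skip
  Position 3 ('a'): unique! => answer = 3

3


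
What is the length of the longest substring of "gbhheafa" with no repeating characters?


Input: "gbhheafa"
Sliding window (track last position of each char):
  Position 0 ('g'): window [0,0] length 1 -- new best
  Position 1 ('b'): window [0,1] length 2 -- new best
  Position 2 ('h'): window [0,2] length 3 -- new best
  Position 3 ('h'): repeat (last at 2), move window start to 3
  Position 3 ('h'): window [3,3] length 1
  Position 4 ('e'): window [3,4] length 2
  Position 5 ('a'): window [3,5] length 3
  Position 6 ('f'): window [3,6] length 4 -- new best
  Position 7 ('a'): repeat (last at 5), move window start to 6
  Position 7 ('a'): window [6,7] length 2
Longest substring with no repeats: "heaf" with length 4

4


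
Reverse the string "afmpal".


Input: afmpal
Reading characters right to left:
  Position 5: 'l'
  Position 4: 'a'
  Position 3: 'p'
  Position 2: 'm'
  Position 1: 'f'
  Position 0: 'a'
Reversed: lapmfa

lapmfa


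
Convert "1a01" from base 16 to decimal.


Input: "1a01" in base 16
Positional expansion:
  Digit '1' (value 1) x 16^3 = 4096
  Digit 'a' (value 10) x 16^2 = 2560
  Digit '0' (value 0) x 16^1 = 0
  Digit '1' (value 1) x 16^0 = 1
Sum = 6657

6657


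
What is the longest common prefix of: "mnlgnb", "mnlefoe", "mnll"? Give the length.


Words: mnlgnb, mnlefoe, mnll
  Position 0: all 'm' => match
  Position 1: all 'n' => match
  Position 2: all 'l' => match
  Position 3: ('g', 'e', 'l') => mismatch, stop
LCP = "mnl" (length 3)

3
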